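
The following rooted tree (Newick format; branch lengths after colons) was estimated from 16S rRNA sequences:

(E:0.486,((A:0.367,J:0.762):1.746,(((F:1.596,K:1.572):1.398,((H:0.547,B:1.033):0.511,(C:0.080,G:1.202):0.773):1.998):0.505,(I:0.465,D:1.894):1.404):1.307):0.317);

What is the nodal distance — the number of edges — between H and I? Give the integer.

The MRCA of H and I is the node subtending (((F,K),((H,B),(C,G))),(I,D)).
From H up to that node: 4 branches. From I up to the same node: 2 branches. Total: 4 + 2 = 6.

6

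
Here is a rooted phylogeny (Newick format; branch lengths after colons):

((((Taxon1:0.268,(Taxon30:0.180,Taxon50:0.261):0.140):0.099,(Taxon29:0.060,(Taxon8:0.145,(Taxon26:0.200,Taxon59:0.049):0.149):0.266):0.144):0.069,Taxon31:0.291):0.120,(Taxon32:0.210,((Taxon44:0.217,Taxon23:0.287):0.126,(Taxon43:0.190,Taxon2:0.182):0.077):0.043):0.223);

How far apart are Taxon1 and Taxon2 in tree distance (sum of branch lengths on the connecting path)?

1.081

The path runs Taxon1 → … → MRCA → … → Taxon2; the MRCA is the root of the tree.
Branch lengths along that path: 0.268 + 0.099 + 0.069 + 0.120 + 0.223 + 0.043 + 0.077 + 0.182 = 1.081.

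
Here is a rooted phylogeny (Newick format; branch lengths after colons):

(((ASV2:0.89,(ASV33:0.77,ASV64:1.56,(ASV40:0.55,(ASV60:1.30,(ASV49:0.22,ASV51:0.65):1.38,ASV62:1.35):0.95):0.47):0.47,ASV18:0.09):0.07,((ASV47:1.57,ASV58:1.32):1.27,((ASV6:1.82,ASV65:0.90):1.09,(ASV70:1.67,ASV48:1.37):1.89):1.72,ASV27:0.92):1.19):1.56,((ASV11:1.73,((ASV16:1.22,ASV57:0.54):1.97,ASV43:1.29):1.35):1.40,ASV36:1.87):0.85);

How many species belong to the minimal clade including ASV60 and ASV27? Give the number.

16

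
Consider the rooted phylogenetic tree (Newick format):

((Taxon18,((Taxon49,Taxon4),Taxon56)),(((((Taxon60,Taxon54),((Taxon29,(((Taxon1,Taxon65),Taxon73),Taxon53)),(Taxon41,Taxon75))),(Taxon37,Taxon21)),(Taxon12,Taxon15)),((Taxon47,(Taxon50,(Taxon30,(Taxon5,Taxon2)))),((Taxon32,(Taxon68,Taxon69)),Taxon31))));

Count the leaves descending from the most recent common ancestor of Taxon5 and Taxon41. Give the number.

22

The MRCA of Taxon5 and Taxon41 is the node subtending (((((Taxon60,Taxon54),((Taxon29,(((Taxon1,Taxon65),Taxon73),Taxon53)),(Taxon41,Taxon75))),(Taxon37,Taxon21)),(Taxon12,Taxon15)),((Taxon47,(Taxon50,(Taxon30,(Taxon5,Taxon2)))),((Taxon32,(Taxon68,Taxon69)),Taxon31))).
That clade contains 22 terminal taxa: Taxon1, Taxon12, Taxon15, Taxon2, Taxon21, Taxon29, Taxon30, Taxon31, Taxon32, Taxon37, Taxon41, Taxon47, Taxon5, Taxon50, Taxon53, Taxon54, Taxon60, Taxon65, Taxon68, Taxon69, Taxon73, Taxon75.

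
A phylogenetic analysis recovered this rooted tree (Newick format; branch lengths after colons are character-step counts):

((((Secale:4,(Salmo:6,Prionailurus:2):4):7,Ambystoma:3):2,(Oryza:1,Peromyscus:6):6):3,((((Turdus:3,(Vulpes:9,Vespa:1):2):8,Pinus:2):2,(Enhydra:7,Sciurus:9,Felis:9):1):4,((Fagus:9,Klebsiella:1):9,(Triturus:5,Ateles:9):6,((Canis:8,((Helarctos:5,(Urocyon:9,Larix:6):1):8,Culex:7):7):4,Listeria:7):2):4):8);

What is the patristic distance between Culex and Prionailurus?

50

The path runs Culex → … → MRCA → … → Prionailurus; the MRCA is the root of the tree.
Branch lengths along that path: 7 + 7 + 4 + 2 + 4 + 8 + 3 + 2 + 7 + 4 + 2 = 50.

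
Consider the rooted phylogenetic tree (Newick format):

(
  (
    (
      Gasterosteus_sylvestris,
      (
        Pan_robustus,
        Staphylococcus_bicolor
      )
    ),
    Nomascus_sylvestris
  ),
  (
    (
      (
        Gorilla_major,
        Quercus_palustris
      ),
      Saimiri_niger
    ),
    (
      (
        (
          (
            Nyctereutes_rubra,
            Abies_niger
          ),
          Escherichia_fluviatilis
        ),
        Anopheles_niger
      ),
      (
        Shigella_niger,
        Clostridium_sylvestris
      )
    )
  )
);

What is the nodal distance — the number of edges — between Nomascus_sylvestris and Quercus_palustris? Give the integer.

6

The MRCA of Nomascus_sylvestris and Quercus_palustris is the root of the tree.
From Nomascus_sylvestris up to that node: 2 branches. From Quercus_palustris up to the same node: 4 branches. Total: 2 + 4 = 6.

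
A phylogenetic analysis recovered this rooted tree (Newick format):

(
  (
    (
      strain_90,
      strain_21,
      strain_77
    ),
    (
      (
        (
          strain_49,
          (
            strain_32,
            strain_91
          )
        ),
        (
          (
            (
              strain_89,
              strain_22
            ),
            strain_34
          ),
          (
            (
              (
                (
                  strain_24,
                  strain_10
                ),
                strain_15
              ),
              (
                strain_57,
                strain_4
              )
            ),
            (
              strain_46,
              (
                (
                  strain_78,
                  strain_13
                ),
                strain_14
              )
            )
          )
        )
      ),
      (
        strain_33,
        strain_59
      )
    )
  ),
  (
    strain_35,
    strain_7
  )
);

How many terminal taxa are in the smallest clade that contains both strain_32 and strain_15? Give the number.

15

The MRCA of strain_32 and strain_15 is the node subtending ((strain_49,(strain_32,strain_91)),(((strain_89,strain_22),strain_34),((((strain_24,strain_10),strain_15),(strain_57,strain_4)),(strain_46,((strain_78,strain_13),strain_14))))).
That clade contains 15 terminal taxa: strain_10, strain_13, strain_14, strain_15, strain_22, strain_24, strain_32, strain_34, strain_4, strain_46, strain_49, strain_57, strain_78, strain_89, strain_91.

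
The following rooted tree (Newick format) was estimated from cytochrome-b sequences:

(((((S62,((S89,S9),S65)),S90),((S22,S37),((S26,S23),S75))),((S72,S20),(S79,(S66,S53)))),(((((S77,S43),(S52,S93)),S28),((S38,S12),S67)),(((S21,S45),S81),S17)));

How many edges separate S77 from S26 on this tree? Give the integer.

The MRCA of S77 and S26 is the root of the tree.
From S77 up to that node: 6 branches. From S26 up to the same node: 6 branches. Total: 6 + 6 = 12.

12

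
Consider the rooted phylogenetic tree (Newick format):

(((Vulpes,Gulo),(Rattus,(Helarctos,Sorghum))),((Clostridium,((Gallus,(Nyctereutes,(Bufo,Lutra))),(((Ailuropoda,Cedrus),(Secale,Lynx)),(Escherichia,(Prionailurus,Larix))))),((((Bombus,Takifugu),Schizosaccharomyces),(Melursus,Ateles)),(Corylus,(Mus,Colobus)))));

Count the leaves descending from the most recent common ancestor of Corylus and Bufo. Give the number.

20

The MRCA of Corylus and Bufo is the node subtending ((Clostridium,((Gallus,(Nyctereutes,(Bufo,Lutra))),(((Ailuropoda,Cedrus),(Secale,Lynx)),(Escherichia,(Prionailurus,Larix))))),((((Bombus,Takifugu),Schizosaccharomyces),(Melursus,Ateles)),(Corylus,(Mus,Colobus)))).
That clade contains 20 terminal taxa: Ailuropoda, Ateles, Bombus, Bufo, Cedrus, Clostridium, Colobus, Corylus, Escherichia, Gallus, Larix, Lutra, Lynx, Melursus, Mus, Nyctereutes, Prionailurus, Schizosaccharomyces, Secale, Takifugu.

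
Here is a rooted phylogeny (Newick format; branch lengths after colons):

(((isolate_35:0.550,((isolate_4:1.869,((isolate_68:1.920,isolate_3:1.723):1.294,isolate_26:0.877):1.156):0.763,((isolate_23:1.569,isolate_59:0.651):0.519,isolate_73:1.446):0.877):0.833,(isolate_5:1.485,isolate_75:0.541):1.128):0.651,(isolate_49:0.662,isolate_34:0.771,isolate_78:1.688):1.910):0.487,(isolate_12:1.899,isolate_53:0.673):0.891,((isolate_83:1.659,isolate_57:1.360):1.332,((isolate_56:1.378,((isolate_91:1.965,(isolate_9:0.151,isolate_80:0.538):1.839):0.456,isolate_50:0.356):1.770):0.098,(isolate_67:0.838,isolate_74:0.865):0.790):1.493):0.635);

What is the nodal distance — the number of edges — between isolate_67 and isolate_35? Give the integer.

The MRCA of isolate_67 and isolate_35 is the root of the tree.
From isolate_67 up to that node: 4 branches. From isolate_35 up to the same node: 3 branches. Total: 4 + 3 = 7.

7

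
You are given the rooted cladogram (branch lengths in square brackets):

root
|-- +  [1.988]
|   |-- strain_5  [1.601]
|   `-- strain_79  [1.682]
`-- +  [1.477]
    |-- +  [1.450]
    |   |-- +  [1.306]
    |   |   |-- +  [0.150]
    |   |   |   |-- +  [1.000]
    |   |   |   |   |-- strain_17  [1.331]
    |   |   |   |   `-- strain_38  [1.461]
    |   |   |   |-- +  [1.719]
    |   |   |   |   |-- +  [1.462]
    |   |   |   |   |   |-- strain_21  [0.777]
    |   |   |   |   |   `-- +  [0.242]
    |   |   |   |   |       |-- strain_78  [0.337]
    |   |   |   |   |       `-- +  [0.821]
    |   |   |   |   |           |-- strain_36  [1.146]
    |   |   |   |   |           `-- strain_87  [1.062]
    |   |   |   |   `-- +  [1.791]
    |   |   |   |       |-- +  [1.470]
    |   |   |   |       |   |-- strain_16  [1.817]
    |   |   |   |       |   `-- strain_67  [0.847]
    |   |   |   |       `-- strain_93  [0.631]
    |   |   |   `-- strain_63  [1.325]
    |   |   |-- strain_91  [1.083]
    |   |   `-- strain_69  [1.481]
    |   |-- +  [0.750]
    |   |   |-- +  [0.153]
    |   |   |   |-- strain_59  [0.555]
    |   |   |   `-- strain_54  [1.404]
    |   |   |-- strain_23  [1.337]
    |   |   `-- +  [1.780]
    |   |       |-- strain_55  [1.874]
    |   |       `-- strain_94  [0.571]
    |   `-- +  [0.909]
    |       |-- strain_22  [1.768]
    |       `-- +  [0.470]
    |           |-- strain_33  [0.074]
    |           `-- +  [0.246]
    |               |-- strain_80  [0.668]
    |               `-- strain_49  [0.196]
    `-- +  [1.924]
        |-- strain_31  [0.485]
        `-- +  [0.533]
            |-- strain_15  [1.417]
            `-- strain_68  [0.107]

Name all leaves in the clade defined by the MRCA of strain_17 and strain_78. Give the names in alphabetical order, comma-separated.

strain_16, strain_17, strain_21, strain_36, strain_38, strain_63, strain_67, strain_78, strain_87, strain_93

Tracing strain_17: it sits inside (strain_17,strain_38).
Tracing strain_78: it sits inside (strain_78,(strain_36,strain_87)).
The smallest clade enclosing both is ((strain_17,strain_38),((strain_21,(strain_78,(strain_36,strain_87))),((strain_16,strain_67),strain_93)),strain_63); the answer is its 10 terminal taxa in alphabetical order.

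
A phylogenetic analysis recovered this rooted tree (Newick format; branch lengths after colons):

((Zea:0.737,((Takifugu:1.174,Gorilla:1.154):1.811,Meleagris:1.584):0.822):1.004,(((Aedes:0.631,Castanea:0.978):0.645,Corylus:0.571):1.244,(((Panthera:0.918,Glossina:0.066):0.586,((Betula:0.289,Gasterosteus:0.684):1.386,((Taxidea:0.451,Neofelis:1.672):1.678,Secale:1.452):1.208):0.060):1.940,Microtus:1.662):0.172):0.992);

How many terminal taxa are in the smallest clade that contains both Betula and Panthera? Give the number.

7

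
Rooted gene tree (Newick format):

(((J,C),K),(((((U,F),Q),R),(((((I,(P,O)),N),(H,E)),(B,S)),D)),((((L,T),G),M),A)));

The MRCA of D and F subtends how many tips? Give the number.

13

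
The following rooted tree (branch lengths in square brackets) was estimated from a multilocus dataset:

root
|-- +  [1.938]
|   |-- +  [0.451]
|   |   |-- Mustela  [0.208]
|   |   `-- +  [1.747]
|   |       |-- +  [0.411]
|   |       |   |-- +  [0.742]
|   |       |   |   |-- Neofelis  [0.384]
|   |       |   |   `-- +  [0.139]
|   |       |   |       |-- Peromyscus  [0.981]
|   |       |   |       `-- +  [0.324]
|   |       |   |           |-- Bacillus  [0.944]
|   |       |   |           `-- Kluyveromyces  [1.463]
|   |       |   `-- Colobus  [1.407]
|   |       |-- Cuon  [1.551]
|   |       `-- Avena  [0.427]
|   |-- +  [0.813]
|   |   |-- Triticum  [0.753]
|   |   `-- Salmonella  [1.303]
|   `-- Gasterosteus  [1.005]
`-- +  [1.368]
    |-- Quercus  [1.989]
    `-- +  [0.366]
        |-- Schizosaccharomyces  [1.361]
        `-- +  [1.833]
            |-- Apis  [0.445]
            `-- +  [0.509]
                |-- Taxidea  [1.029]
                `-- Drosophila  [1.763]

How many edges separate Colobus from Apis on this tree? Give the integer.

The MRCA of Colobus and Apis is the root of the tree.
From Colobus up to that node: 5 branches. From Apis up to the same node: 4 branches. Total: 5 + 4 = 9.

9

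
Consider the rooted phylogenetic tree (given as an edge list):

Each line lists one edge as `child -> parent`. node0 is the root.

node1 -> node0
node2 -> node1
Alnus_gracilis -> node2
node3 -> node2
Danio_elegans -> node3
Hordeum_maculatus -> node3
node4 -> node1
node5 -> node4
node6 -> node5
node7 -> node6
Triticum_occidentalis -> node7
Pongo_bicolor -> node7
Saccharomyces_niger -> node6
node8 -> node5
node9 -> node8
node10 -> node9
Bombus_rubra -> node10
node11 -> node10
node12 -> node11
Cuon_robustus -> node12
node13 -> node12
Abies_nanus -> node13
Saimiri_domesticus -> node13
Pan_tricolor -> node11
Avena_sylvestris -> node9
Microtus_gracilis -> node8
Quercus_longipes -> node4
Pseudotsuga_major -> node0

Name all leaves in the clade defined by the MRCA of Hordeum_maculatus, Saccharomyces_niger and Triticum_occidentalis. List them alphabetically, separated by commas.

Abies_nanus, Alnus_gracilis, Avena_sylvestris, Bombus_rubra, Cuon_robustus, Danio_elegans, Hordeum_maculatus, Microtus_gracilis, Pan_tricolor, Pongo_bicolor, Quercus_longipes, Saccharomyces_niger, Saimiri_domesticus, Triticum_occidentalis

Tracing Hordeum_maculatus: it sits inside (Danio_elegans,Hordeum_maculatus).
Tracing Saccharomyces_niger: it sits inside ((Triticum_occidentalis,Pongo_bicolor),Saccharomyces_niger).
Tracing Triticum_occidentalis: it sits inside (Triticum_occidentalis,Pongo_bicolor).
The smallest clade enclosing all 3 is ((Alnus_gracilis,(Danio_elegans,Hordeum_maculatus)),((((Triticum_occidentalis,Pongo_bicolor),Saccharomyces_niger),(((Bombus_rubra,((Cuon_robustus,(Abies_nanus,Saimiri_domesticus)),Pan_tricolor)),Avena_sylvestris),Microtus_gracilis)),Quercus_longipes)); the answer is its 14 terminal taxa in alphabetical order.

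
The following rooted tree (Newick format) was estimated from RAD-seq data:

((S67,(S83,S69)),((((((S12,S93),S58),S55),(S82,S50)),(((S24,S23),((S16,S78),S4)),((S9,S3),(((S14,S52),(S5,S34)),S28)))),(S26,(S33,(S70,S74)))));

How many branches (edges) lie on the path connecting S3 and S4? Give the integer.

6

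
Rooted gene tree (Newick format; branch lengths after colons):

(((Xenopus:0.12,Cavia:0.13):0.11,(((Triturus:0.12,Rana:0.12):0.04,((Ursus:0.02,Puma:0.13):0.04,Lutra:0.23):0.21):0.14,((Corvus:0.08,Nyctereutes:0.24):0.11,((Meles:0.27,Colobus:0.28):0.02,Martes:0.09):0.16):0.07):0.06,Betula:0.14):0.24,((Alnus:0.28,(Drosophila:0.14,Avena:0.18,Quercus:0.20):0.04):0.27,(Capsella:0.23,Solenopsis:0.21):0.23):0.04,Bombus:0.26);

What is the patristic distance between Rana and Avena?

The path runs Rana → … → MRCA → … → Avena; the MRCA is the root of the tree.
Branch lengths along that path: 0.12 + 0.04 + 0.14 + 0.06 + 0.24 + 0.04 + 0.27 + 0.04 + 0.18 = 1.13.

1.13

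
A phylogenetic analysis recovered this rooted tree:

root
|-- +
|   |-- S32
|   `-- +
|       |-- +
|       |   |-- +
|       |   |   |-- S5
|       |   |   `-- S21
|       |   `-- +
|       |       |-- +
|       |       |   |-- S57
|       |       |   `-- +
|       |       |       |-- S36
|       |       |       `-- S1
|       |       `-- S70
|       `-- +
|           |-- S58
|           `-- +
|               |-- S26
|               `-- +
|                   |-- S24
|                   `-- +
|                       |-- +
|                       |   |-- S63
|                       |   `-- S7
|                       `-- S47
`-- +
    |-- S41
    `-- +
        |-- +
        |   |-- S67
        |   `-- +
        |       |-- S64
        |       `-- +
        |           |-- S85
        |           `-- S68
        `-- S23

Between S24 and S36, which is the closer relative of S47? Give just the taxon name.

The MRCA of S47 and S24 subtends (S24,((S63,S7),S47)) (4 taxa).
The MRCA of S47 and S36 subtends (((S5,S21),((S57,(S36,S1)),S70)),(S58,(S26,(S24,((S63,S7),S47))))) (12 taxa).
The first is nested inside the second, so S47 shares a more recent common ancestor with S24.

S24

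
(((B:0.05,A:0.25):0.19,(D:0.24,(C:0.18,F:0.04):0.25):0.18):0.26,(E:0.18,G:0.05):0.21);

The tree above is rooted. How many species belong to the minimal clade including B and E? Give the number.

7

The MRCA of B and E is the root, so the clade is the entire tree.
That clade contains 7 terminal taxa: A, B, C, D, E, F, G.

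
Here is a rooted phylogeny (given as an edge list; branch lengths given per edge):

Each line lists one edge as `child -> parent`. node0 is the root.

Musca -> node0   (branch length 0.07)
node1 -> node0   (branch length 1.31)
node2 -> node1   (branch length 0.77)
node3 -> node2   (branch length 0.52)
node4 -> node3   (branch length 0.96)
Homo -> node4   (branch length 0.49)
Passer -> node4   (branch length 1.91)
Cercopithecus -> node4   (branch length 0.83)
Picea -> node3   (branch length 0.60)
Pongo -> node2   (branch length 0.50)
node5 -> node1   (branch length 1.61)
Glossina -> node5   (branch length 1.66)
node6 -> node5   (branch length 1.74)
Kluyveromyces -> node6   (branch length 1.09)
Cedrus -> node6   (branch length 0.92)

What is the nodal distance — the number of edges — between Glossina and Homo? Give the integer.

6

The MRCA of Glossina and Homo is the node subtending ((((Homo,Passer,Cercopithecus),Picea),Pongo),(Glossina,(Kluyveromyces,Cedrus))).
From Glossina up to that node: 2 branches. From Homo up to the same node: 4 branches. Total: 2 + 4 = 6.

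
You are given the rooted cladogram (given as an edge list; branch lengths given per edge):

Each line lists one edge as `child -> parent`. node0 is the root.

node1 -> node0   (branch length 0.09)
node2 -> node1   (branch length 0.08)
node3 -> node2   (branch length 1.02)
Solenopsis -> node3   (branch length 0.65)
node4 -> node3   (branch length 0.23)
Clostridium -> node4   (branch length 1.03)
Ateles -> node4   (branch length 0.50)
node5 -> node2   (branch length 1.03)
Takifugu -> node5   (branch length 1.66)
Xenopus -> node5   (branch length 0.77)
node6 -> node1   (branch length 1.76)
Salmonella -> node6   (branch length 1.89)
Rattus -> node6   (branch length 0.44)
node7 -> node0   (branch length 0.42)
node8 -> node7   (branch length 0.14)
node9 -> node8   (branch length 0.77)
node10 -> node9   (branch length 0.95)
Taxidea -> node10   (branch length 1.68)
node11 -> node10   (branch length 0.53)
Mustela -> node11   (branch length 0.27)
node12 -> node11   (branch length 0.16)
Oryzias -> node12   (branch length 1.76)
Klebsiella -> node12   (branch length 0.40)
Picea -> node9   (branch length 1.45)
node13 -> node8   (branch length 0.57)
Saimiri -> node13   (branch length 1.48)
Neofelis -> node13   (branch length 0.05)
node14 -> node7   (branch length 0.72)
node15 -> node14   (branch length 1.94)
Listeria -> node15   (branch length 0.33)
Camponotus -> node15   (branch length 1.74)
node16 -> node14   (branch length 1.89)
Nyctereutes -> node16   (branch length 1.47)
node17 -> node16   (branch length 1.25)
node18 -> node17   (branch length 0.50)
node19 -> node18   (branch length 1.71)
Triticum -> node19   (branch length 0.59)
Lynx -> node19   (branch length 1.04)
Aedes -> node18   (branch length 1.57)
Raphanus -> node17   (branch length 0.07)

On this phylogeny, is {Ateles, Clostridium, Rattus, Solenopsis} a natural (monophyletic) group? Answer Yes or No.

The MRCA of the listed taxa subtends (((Solenopsis,(Clostridium,Ateles)),(Takifugu,Xenopus)),(Salmonella,Rattus)).
That clade also contains Salmonella, Takifugu, Xenopus, which are not in the proposed group, so the group is not monophyletic.

No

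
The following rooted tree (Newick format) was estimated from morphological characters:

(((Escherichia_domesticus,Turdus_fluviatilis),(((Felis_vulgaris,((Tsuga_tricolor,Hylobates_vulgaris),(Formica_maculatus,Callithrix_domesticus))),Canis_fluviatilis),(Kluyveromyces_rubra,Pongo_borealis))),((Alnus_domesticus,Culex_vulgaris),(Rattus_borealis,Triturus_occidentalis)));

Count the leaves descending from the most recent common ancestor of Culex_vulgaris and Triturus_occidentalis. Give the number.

4

The MRCA of Culex_vulgaris and Triturus_occidentalis is the node subtending ((Alnus_domesticus,Culex_vulgaris),(Rattus_borealis,Triturus_occidentalis)).
That clade contains 4 terminal taxa: Alnus_domesticus, Culex_vulgaris, Rattus_borealis, Triturus_occidentalis.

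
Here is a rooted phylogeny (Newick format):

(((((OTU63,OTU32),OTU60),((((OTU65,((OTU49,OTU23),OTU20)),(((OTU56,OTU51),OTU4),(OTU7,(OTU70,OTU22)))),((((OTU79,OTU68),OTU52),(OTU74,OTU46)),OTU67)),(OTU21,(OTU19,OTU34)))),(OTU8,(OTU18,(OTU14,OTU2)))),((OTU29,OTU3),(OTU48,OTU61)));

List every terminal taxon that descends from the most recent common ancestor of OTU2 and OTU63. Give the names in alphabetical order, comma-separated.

OTU14, OTU18, OTU19, OTU2, OTU20, OTU21, OTU22, OTU23, OTU32, OTU34, OTU4, OTU46, OTU49, OTU51, OTU52, OTU56, OTU60, OTU63, OTU65, OTU67, OTU68, OTU7, OTU70, OTU74, OTU79, OTU8

Tracing OTU2: it sits inside (OTU14,OTU2).
Tracing OTU63: it sits inside (OTU63,OTU32).
The smallest clade enclosing both is ((((OTU63,OTU32),OTU60),((((OTU65,((OTU49,OTU23),OTU20)),(((OTU56,OTU51),OTU4),(OTU7,(OTU70,OTU22)))),((((OTU79,OTU68),OTU52),(OTU74,OTU46)),OTU67)),(OTU21,(OTU19,OTU34)))),(OTU8,(OTU18,(OTU14,OTU2)))); the answer is its 26 terminal taxa in alphabetical order.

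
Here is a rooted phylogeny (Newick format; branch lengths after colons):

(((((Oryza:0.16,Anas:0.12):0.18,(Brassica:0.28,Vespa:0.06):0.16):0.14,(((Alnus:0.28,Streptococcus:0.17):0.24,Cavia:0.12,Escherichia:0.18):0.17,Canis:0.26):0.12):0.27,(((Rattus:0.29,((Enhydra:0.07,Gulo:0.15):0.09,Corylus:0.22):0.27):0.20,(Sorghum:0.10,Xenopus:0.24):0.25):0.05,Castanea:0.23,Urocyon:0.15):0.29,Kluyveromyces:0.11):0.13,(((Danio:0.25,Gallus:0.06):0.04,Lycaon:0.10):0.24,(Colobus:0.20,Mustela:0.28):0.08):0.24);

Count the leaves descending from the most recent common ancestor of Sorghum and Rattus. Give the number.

The MRCA of Sorghum and Rattus is the node subtending ((Rattus,((Enhydra,Gulo),Corylus)),(Sorghum,Xenopus)).
That clade contains 6 terminal taxa: Corylus, Enhydra, Gulo, Rattus, Sorghum, Xenopus.

6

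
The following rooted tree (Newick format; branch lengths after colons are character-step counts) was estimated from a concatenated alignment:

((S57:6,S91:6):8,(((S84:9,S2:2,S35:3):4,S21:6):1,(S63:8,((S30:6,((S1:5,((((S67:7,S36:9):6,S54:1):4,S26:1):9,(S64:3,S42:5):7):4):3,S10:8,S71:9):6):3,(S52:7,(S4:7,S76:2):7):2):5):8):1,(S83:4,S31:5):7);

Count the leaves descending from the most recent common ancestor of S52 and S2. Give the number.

The MRCA of S52 and S2 is the node subtending (((S84,S2,S35),S21),(S63,((S30,((S1,((((S67,S36),S54),S26),(S64,S42))),S10,S71)),(S52,(S4,S76))))).
That clade contains 18 terminal taxa: S1, S10, S2, S21, S26, S30, S35, S36, S4, S42, S52, S54, S63, S64, S67, S71, S76, S84.

18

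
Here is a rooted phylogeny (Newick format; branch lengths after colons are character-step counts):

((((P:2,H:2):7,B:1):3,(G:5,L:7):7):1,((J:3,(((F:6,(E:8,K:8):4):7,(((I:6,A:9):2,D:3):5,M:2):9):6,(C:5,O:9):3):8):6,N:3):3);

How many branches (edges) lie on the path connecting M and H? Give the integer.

The MRCA of M and H is the root of the tree.
From M up to that node: 6 branches. From H up to the same node: 4 branches. Total: 6 + 4 = 10.

10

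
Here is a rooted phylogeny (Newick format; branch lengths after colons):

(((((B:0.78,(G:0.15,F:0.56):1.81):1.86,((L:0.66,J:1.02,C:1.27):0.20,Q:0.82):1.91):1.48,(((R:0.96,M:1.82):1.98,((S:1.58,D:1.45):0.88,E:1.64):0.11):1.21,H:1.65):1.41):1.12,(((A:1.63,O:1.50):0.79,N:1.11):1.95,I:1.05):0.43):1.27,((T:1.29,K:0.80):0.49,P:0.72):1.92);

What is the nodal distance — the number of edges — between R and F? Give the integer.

8

The MRCA of R and F is the node subtending (((B,(G,F)),((L,J,C),Q)),(((R,M),((S,D),E)),H)).
From R up to that node: 4 branches. From F up to the same node: 4 branches. Total: 4 + 4 = 8.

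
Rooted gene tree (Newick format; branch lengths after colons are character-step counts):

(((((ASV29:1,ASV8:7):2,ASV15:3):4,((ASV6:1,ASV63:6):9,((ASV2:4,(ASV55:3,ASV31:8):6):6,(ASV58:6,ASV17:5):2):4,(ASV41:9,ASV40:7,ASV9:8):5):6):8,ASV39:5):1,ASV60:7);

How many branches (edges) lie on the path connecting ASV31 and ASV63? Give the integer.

6

The MRCA of ASV31 and ASV63 is the node subtending ((ASV6,ASV63),((ASV2,(ASV55,ASV31)),(ASV58,ASV17)),(ASV41,ASV40,ASV9)).
From ASV31 up to that node: 4 branches. From ASV63 up to the same node: 2 branches. Total: 4 + 2 = 6.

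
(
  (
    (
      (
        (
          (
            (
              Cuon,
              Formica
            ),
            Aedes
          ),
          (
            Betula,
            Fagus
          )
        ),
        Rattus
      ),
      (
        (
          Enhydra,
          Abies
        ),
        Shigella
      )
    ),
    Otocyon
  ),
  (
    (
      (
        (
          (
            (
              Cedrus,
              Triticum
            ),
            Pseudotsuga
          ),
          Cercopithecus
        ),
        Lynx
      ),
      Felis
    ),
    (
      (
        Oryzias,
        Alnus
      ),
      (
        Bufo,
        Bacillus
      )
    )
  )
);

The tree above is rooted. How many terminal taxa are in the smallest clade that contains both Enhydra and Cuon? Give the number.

9

The MRCA of Enhydra and Cuon is the node subtending (((((Cuon,Formica),Aedes),(Betula,Fagus)),Rattus),((Enhydra,Abies),Shigella)).
That clade contains 9 terminal taxa: Abies, Aedes, Betula, Cuon, Enhydra, Fagus, Formica, Rattus, Shigella.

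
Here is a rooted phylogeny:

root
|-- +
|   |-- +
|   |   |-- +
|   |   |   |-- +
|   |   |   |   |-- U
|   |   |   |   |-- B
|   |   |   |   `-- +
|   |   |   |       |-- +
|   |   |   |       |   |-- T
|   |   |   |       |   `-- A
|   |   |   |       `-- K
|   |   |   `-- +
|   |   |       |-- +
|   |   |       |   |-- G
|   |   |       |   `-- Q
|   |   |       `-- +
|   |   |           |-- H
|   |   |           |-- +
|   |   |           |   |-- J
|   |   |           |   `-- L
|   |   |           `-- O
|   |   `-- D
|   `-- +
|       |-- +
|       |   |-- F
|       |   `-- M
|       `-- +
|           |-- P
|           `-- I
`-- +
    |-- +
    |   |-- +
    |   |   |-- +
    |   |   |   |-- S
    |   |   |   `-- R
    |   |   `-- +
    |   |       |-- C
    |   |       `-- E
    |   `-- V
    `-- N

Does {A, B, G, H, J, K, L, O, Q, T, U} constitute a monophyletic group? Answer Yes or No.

The most recent common ancestor of these taxa subtends ((U,B,((T,A),K)),((G,Q),(H,(J,L),O))).
That clade has exactly 11 tips — every listed taxon and nothing else — so the group is monophyletic.

Yes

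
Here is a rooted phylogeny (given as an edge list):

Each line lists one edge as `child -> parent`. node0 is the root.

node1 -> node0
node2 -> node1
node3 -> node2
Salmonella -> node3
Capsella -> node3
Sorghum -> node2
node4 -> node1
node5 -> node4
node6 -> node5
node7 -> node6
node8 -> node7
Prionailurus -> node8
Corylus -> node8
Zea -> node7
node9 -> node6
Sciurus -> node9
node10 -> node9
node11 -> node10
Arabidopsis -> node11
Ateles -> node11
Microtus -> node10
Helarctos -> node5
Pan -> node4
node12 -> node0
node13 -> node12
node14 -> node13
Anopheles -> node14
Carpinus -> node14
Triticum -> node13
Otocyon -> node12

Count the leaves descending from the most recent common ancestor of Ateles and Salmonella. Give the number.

The MRCA of Ateles and Salmonella is the node subtending (((Salmonella,Capsella),Sorghum),(((((Prionailurus,Corylus),Zea),(Sciurus,((Arabidopsis,Ateles),Microtus))),Helarctos),Pan)).
That clade contains 12 terminal taxa: Arabidopsis, Ateles, Capsella, Corylus, Helarctos, Microtus, Pan, Prionailurus, Salmonella, Sciurus, Sorghum, Zea.

12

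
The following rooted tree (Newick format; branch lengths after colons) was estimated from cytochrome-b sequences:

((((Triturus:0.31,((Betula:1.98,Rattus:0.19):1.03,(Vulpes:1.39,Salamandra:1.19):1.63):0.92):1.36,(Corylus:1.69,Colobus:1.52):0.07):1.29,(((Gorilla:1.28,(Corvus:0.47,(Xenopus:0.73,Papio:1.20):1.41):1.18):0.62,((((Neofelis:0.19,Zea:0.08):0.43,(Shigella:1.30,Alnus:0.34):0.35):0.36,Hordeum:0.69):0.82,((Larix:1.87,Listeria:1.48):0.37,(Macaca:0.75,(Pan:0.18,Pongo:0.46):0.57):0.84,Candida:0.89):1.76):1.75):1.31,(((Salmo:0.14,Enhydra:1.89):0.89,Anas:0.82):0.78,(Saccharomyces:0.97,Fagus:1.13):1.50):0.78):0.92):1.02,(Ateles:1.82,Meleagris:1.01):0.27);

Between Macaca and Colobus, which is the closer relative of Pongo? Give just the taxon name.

The MRCA of Pongo and Macaca subtends (Macaca,(Pan,Pongo)) (3 taxa).
The MRCA of Pongo and Colobus subtends (((Triturus,((Betula,Rattus),(Vulpes,Salamandra))),(Corylus,Colobus)),(((Gorilla,(Corvus,(Xenopus,Papio))),((((Neofelis,Zea),(Shigella,Alnus)),Hordeum),((Larix,Listeria),(Macaca,(Pan,Pongo)),Candida))),(((Salmo,Enhydra),Anas),(Saccharomyces,Fagus)))) (27 taxa).
The first is nested inside the second, so Pongo shares a more recent common ancestor with Macaca.

Macaca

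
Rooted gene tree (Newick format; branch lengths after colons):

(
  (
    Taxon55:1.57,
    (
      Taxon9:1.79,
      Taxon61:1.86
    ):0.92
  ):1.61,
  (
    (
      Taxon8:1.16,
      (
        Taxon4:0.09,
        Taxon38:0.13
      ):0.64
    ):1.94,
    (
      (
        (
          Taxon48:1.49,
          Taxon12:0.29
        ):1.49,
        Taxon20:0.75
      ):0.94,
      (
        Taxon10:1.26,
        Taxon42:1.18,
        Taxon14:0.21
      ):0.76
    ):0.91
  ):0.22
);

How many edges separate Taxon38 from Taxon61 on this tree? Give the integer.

7

The MRCA of Taxon38 and Taxon61 is the root of the tree.
From Taxon38 up to that node: 4 branches. From Taxon61 up to the same node: 3 branches. Total: 4 + 3 = 7.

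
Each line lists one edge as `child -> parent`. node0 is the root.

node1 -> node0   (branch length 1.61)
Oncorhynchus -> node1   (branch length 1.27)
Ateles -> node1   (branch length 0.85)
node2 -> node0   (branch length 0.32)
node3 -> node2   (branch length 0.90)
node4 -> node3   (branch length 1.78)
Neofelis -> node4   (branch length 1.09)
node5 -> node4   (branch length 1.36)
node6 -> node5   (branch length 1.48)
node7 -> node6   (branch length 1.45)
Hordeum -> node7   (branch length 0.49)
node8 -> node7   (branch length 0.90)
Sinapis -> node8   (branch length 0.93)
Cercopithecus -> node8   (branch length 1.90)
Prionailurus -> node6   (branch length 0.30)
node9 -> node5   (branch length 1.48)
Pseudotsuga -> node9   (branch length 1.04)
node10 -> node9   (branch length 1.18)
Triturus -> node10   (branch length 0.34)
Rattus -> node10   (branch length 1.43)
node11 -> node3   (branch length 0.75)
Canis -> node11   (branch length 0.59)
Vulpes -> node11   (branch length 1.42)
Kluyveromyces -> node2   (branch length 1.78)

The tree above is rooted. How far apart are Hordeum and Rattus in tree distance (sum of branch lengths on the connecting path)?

7.51

The path runs Hordeum → … → MRCA → … → Rattus; the MRCA is the node subtending (((Hordeum,(Sinapis,Cercopithecus)),Prionailurus),(Pseudotsuga,(Triturus,Rattus))).
Branch lengths along that path: 0.49 + 1.45 + 1.48 + 1.48 + 1.18 + 1.43 = 7.51.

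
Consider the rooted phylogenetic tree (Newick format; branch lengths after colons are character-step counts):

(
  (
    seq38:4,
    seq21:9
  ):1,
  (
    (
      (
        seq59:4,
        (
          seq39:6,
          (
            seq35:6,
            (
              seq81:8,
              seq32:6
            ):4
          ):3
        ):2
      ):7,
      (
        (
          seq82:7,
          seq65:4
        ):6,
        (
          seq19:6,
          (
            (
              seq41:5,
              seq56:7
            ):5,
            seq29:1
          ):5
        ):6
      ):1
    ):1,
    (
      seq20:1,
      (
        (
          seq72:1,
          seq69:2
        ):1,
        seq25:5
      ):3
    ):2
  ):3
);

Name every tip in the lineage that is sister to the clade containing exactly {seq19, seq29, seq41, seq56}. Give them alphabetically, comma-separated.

seq65, seq82

The clade containing exactly {seq19, seq29, seq41, seq56} attaches to the tree at the node subtending ((seq82,seq65),(seq19,((seq41,seq56),seq29))).
The other lineage descending from that same node — the sister group — is (seq82,seq65); its 2 tips in alphabetical order are the answer.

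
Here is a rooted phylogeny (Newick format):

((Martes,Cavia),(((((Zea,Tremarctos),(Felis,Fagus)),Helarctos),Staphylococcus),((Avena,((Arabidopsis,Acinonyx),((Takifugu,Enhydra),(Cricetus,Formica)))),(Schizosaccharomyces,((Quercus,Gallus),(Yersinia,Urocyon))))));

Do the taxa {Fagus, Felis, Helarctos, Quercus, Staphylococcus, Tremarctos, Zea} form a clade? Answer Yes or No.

No

The MRCA of the listed taxa subtends (((((Zea,Tremarctos),(Felis,Fagus)),Helarctos),Staphylococcus),((Avena,((Arabidopsis,Acinonyx),((Takifugu,Enhydra),(Cricetus,Formica)))),(Schizosaccharomyces,((Quercus,Gallus),(Yersinia,Urocyon))))).
That clade also contains Acinonyx, Arabidopsis, Avena, Cricetus, Enhydra, Formica, Gallus, Schizosaccharomyces, Takifugu, Urocyon, Yersinia, which are not in the proposed group, so the group is not monophyletic.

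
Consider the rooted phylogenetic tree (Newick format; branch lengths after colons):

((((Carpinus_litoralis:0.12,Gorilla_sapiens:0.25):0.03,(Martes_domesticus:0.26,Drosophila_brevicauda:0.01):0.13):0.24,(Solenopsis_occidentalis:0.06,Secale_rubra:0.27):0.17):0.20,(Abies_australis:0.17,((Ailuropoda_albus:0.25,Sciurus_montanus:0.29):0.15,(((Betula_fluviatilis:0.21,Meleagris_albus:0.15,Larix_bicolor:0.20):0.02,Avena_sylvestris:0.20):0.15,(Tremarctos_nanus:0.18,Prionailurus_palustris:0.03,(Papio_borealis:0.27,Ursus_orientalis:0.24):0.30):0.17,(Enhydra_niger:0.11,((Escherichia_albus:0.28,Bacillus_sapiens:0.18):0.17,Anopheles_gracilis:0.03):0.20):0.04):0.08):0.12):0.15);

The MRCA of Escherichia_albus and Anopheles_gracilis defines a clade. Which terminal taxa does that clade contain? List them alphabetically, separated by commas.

Anopheles_gracilis, Bacillus_sapiens, Escherichia_albus

Tracing Escherichia_albus: it sits inside (Escherichia_albus,Bacillus_sapiens).
Tracing Anopheles_gracilis: it sits inside ((Escherichia_albus,Bacillus_sapiens),Anopheles_gracilis).
The smallest clade enclosing both is ((Escherichia_albus,Bacillus_sapiens),Anopheles_gracilis); the answer is its 3 terminal taxa in alphabetical order.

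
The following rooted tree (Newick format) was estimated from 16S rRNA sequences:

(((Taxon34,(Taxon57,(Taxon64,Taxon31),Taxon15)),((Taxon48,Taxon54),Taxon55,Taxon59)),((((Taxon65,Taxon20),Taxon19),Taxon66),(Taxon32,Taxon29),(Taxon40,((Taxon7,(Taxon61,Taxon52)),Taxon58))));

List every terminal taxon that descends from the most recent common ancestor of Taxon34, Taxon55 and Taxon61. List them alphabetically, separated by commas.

Taxon15, Taxon19, Taxon20, Taxon29, Taxon31, Taxon32, Taxon34, Taxon40, Taxon48, Taxon52, Taxon54, Taxon55, Taxon57, Taxon58, Taxon59, Taxon61, Taxon64, Taxon65, Taxon66, Taxon7

Tracing Taxon34: it sits inside (Taxon34,(Taxon57,(Taxon64,Taxon31),Taxon15)).
Tracing Taxon55: it sits inside ((Taxon48,Taxon54),Taxon55,Taxon59).
Tracing Taxon61: it sits inside (Taxon61,Taxon52).
The smallest clade enclosing all 3 is the whole tree (their MRCA is the root), so the answer is all 20 tips in alphabetical order.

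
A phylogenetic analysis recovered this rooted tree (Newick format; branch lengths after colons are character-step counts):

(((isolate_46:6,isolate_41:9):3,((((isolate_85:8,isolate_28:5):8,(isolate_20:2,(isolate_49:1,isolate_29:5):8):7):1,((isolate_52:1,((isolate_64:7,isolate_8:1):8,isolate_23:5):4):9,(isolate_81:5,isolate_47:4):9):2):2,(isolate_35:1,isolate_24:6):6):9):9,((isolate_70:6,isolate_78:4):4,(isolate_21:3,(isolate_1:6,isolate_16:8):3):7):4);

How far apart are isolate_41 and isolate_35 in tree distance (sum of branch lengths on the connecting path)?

The path runs isolate_41 → … → MRCA → … → isolate_35; the MRCA is the node subtending ((isolate_46,isolate_41),((((isolate_85,isolate_28),(isolate_20,(isolate_49,isolate_29))),((isolate_52,((isolate_64,isolate_8),isolate_23)),(isolate_81,isolate_47))),(isolate_35,isolate_24))).
Branch lengths along that path: 9 + 3 + 9 + 6 + 1 = 28.

28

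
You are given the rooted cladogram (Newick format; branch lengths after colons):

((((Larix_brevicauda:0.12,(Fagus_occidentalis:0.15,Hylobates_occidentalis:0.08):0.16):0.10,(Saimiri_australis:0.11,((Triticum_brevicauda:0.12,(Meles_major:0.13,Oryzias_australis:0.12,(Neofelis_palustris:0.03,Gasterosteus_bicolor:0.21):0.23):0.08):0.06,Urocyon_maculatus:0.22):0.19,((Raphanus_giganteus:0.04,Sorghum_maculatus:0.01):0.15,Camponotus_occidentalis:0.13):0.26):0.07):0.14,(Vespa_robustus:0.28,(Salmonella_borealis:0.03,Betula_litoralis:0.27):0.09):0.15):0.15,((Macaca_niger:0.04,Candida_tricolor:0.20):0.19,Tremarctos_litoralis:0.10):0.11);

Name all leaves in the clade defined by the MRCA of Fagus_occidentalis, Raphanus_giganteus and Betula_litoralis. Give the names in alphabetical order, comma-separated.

Betula_litoralis, Camponotus_occidentalis, Fagus_occidentalis, Gasterosteus_bicolor, Hylobates_occidentalis, Larix_brevicauda, Meles_major, Neofelis_palustris, Oryzias_australis, Raphanus_giganteus, Saimiri_australis, Salmonella_borealis, Sorghum_maculatus, Triticum_brevicauda, Urocyon_maculatus, Vespa_robustus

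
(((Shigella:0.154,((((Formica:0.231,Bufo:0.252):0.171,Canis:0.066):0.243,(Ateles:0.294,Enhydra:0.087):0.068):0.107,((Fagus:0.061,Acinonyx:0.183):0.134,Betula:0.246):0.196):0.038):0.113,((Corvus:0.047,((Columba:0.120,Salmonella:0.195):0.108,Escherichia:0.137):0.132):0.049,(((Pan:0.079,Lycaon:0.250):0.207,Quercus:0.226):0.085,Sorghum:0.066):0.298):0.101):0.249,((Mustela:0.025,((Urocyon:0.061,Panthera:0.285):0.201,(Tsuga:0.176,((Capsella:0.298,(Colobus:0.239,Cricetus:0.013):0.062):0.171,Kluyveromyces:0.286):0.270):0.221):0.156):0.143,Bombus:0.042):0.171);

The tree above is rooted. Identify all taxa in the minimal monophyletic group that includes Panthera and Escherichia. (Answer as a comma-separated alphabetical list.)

Acinonyx, Ateles, Betula, Bombus, Bufo, Canis, Capsella, Colobus, Columba, Corvus, Cricetus, Enhydra, Escherichia, Fagus, Formica, Kluyveromyces, Lycaon, Mustela, Pan, Panthera, Quercus, Salmonella, Shigella, Sorghum, Tsuga, Urocyon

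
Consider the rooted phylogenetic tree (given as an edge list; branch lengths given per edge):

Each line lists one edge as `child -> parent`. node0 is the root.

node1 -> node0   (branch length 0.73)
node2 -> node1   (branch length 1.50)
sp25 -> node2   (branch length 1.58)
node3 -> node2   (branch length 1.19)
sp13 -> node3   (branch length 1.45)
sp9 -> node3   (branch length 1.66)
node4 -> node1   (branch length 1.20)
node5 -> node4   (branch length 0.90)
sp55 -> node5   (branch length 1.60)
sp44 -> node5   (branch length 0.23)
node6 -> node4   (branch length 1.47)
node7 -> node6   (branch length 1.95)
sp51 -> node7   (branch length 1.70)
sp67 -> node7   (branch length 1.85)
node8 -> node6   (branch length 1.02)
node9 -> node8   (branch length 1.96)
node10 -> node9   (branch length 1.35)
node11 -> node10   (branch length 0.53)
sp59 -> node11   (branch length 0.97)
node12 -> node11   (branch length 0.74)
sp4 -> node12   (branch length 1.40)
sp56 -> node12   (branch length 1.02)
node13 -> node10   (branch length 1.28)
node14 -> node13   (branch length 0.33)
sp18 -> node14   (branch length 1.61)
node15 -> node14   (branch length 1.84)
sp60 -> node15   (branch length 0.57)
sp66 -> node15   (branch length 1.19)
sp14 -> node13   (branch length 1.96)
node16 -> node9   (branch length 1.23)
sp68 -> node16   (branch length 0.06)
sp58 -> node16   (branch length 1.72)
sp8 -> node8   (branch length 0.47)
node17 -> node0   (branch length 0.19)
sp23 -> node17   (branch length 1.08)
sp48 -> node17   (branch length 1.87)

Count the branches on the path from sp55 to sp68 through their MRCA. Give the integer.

The MRCA of sp55 and sp68 is the node subtending ((sp55,sp44),((sp51,sp67),((((sp59,(sp4,sp56)),((sp18,(sp60,sp66)),sp14)),(sp68,sp58)),sp8))).
From sp55 up to that node: 2 branches. From sp68 up to the same node: 5 branches. Total: 2 + 5 = 7.

7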